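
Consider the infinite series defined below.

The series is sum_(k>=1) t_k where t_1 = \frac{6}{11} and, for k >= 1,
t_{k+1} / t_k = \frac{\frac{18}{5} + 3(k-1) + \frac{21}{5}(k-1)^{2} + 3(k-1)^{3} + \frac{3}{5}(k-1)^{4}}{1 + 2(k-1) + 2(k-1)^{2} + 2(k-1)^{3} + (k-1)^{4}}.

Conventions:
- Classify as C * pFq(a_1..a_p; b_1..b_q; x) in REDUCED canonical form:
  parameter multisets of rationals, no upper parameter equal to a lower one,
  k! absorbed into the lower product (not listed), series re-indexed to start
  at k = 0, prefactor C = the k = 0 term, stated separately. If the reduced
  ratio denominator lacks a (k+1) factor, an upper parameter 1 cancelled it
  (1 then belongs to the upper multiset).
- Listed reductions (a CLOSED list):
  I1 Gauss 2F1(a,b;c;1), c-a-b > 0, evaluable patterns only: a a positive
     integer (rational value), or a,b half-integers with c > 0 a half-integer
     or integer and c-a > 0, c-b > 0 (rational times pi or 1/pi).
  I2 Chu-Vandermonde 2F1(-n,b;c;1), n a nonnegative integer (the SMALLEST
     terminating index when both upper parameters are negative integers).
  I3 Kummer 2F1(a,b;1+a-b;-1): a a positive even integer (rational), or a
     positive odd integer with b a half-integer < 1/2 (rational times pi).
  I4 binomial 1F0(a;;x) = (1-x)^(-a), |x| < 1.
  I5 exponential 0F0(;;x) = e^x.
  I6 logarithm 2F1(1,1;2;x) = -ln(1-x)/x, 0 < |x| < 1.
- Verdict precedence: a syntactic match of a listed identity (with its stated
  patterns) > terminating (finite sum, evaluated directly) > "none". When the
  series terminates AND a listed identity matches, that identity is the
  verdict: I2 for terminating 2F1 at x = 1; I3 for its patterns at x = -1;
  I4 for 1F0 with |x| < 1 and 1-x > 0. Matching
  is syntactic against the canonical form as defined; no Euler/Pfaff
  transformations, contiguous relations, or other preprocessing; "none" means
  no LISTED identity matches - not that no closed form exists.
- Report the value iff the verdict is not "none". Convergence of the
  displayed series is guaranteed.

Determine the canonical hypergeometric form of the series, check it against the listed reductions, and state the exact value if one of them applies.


Canonical form: C = \frac{6}{11} times 2F1 with upper {2, 3}, lower {1}, x = \frac{3}{5}. Verdict: none. Every listed pattern misses the 2F1 form at \frac{3}{5}, upper {2, 3}.

First insight: with t_0 = \frac{6}{11}, the expanded ratio factors over Q; C = 6/11, roots give parameters.
Ratio: r(k) = \frac{3}{5} * (k+2) (k+3) / [(k+1) (k+1)] - rational in k. x = \frac{3}{5}; t_0 = \frac{6}{11}; negate the roots.


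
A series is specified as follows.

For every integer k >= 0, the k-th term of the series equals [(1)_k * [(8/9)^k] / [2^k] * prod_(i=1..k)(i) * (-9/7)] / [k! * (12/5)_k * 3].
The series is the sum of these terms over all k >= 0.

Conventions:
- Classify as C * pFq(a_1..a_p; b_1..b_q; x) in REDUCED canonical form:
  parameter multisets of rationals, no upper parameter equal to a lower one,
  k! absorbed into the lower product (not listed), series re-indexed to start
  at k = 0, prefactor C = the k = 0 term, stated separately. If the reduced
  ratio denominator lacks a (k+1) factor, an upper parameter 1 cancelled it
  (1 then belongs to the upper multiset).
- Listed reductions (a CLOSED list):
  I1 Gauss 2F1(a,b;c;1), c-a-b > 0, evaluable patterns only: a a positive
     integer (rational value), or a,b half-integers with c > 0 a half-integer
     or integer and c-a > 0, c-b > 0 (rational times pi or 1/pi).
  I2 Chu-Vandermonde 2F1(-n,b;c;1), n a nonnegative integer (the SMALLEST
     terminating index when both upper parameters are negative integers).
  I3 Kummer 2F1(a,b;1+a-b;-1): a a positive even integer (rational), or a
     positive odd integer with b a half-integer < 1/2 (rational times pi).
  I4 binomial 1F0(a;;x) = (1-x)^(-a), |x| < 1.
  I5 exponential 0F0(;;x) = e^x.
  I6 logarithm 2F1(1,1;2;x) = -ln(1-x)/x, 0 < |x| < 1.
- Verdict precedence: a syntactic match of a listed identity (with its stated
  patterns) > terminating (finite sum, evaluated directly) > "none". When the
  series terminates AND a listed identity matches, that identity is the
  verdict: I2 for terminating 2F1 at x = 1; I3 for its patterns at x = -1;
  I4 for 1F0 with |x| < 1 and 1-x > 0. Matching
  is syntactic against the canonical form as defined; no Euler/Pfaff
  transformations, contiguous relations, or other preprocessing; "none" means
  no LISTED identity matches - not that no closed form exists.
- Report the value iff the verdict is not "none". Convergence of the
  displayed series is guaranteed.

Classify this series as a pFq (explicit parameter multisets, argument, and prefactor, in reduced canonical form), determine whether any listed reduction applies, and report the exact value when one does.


Key step: t_0 being -3/7, the running product (C = -3/7, x = 4/9) telescopes to a rising factorial.
Term ratio: r(k) = (4/9) * (k+1) (k+1) / [(k+12/5) (k+1)] - rational in k. x = (4/9); t_0 = -3/7; negate the roots.

With C = -3/7: the canonical form is 2F1(1, 1; 12/5; 4/9). Verdict: none. No listed pattern accepts 2F1(1, 1; 12/5; 4/9).


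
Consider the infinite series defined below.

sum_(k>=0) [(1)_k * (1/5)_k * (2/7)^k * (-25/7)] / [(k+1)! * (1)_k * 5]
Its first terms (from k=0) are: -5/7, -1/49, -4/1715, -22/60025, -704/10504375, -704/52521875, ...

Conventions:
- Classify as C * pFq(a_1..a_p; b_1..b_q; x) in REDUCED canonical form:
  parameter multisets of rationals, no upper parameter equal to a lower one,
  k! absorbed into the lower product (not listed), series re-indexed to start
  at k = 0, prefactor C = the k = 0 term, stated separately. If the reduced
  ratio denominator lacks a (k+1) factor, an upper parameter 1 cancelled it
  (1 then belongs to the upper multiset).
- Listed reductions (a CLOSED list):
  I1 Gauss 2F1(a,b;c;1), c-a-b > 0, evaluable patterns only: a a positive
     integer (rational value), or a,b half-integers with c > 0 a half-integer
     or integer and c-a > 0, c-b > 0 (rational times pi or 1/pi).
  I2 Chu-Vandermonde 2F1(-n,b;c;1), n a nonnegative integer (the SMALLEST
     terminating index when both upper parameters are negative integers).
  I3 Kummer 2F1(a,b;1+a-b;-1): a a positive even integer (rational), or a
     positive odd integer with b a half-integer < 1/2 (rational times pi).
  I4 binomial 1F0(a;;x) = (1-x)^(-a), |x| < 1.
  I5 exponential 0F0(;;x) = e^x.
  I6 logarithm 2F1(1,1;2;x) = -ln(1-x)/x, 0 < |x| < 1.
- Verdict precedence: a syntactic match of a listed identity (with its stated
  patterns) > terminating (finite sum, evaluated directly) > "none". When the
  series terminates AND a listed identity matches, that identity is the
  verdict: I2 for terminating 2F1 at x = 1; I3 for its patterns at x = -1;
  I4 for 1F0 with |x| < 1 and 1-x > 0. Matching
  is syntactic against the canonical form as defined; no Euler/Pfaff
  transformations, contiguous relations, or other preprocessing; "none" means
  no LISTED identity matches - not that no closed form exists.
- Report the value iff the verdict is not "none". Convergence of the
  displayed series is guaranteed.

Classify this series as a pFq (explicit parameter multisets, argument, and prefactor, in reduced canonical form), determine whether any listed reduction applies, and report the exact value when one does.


Prefactor -5/7, argument 2/7: 2F1 with upper {1/5, 1} over lower {2}. Verdict: none - at argument 2/7 the multisets {1/5, 1} ; {2} match no listed identity.

First insight: with t_0 = -5/7, the denominator's factorial ratio (C = -5/7) is a lower Pochhammer.
Consecutive-term ratio: r(k) = (2/7) * (k+1/5) (k+1) / [(k+2) (k+1)] ; factor over Q: parameters, x = (2/7), and C = -5/7.


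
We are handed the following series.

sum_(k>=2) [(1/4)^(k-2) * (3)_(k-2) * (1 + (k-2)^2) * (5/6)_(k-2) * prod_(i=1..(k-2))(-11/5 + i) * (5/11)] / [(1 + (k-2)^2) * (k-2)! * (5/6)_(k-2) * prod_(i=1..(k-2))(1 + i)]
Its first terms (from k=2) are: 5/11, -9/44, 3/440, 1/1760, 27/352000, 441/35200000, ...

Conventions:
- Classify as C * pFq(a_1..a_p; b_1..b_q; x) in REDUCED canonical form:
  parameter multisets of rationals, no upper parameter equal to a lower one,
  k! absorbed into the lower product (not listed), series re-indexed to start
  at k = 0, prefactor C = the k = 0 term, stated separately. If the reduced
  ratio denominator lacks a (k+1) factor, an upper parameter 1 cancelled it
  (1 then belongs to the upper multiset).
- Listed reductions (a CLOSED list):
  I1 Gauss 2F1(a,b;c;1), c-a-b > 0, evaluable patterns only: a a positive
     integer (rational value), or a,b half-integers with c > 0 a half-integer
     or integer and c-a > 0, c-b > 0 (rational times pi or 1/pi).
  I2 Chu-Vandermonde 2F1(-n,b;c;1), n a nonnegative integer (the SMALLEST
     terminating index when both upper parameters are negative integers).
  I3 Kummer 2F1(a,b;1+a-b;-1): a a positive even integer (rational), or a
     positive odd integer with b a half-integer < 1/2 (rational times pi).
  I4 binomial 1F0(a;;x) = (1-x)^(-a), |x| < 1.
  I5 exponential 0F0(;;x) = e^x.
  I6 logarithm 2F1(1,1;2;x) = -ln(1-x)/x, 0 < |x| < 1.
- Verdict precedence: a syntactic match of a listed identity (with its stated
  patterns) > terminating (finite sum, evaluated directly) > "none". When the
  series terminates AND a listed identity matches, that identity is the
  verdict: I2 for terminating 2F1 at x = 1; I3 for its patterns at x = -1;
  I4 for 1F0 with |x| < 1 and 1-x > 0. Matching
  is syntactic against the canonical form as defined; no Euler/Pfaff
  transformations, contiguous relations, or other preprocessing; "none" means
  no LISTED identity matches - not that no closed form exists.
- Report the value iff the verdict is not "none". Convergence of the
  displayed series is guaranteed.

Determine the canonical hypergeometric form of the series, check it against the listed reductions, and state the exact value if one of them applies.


The series (x = 1/4) is 2F1: upper {-6/5, 3}, lower {2}, prefactor 5/11. Verdict: none. No listed pattern accepts 2F1(-6/5, 3; 2; 1/4).

First insight: with t_0 = 5/11, the factor k^2 + 1 cancels (top and bottom), leaving C = 5/11, x = 1/4.
Adjacent-term ratio: r(k) = (1/4) * (k-6/5) (k+3) / [(k+2) (k+1)] - rational in k, leading ratio (1/4); with t_0 = 5/11, classification follows.


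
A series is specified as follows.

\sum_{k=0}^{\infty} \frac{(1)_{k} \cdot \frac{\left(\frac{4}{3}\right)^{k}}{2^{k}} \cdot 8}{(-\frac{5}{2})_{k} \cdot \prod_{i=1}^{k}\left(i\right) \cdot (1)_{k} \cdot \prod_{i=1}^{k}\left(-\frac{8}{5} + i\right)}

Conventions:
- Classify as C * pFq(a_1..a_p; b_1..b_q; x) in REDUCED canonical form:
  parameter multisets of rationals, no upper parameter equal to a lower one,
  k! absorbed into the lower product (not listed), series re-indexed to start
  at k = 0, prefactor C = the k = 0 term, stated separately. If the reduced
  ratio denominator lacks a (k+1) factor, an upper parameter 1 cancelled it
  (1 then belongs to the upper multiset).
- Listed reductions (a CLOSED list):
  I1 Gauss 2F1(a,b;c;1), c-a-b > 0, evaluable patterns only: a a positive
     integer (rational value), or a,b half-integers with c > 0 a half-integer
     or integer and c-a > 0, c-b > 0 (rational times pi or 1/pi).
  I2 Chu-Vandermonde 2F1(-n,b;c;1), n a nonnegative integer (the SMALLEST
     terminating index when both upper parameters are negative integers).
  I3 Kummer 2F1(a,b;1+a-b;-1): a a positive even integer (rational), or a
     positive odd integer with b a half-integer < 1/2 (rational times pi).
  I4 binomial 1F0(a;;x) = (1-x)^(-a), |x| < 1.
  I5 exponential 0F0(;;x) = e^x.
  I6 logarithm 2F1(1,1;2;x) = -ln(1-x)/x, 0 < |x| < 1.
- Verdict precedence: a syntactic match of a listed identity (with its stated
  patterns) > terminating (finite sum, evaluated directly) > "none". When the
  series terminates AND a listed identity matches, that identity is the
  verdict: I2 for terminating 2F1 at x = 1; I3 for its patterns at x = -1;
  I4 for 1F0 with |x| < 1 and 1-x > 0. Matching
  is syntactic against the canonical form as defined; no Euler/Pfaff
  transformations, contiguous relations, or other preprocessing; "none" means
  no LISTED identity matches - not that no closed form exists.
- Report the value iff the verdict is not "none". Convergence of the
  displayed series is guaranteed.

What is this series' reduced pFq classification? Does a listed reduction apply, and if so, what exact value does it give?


This is 8 * 0F2(-; -\frac{5}{2}, -\frac{3}{5}; \frac{2}{3}) in reduced canonical form. Verdict: none. Every listed pattern misses the 0F2 form at \frac{2}{3}, upper {-}.

The tell: t_0 being 8, the parameter 1 appears in both the upper and lower lists and cancels.
Ratio: r(k) = \frac{2}{3} * 1 / [(k-\frac{5}{2}) (k-\frac{3}{5}) (k+1)] ; factor over Q: parameters, x = \frac{2}{3}, and C = 8.


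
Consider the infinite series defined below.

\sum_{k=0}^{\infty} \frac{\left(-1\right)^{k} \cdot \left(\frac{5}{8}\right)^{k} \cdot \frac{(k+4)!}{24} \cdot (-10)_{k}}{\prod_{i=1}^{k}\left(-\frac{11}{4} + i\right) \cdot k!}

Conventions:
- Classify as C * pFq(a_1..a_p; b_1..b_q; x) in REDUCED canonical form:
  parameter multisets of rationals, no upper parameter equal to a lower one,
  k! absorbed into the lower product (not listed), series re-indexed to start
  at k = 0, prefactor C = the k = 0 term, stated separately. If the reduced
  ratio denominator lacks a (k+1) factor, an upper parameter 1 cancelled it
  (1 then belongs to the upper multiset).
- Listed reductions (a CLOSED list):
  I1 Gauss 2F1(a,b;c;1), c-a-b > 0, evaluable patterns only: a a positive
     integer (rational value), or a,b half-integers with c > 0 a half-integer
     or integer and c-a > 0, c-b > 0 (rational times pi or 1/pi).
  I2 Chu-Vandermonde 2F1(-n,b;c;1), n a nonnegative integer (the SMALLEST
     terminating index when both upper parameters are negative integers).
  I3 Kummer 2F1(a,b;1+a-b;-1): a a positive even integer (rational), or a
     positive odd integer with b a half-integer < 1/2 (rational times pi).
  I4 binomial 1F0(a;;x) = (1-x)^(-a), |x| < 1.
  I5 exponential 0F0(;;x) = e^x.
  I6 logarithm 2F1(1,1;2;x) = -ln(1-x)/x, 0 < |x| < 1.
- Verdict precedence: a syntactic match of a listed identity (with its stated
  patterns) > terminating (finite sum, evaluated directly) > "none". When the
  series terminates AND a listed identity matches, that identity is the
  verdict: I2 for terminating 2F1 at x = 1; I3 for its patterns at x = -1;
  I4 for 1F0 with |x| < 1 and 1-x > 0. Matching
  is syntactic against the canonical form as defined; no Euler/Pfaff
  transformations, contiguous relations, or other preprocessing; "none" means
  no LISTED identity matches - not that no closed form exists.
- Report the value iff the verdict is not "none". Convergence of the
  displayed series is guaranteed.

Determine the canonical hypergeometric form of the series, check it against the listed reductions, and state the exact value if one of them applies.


The series (x = -\frac{5}{8}) is 2F1: upper {-10, 5}, lower {-\frac{7}{4}}, prefactor 1. Verdict: terminating - upper parameter -10 makes this a finite sum (last index 10), evaluated exactly. Its exact value is \frac{389782429327}{179452}.

First insight: t_0 being 1, the factorial ratio (C = 1) (k+a-1)!/(a-1)! is a rising factorial (a)_k.
Term ratio: r(k) = -\frac{5}{8} * (k-10) (k+5) / [(k-\frac{7}{4}) (k+1)] ; factor over Q: parameters, x = -\frac{5}{8}, and C = 1.


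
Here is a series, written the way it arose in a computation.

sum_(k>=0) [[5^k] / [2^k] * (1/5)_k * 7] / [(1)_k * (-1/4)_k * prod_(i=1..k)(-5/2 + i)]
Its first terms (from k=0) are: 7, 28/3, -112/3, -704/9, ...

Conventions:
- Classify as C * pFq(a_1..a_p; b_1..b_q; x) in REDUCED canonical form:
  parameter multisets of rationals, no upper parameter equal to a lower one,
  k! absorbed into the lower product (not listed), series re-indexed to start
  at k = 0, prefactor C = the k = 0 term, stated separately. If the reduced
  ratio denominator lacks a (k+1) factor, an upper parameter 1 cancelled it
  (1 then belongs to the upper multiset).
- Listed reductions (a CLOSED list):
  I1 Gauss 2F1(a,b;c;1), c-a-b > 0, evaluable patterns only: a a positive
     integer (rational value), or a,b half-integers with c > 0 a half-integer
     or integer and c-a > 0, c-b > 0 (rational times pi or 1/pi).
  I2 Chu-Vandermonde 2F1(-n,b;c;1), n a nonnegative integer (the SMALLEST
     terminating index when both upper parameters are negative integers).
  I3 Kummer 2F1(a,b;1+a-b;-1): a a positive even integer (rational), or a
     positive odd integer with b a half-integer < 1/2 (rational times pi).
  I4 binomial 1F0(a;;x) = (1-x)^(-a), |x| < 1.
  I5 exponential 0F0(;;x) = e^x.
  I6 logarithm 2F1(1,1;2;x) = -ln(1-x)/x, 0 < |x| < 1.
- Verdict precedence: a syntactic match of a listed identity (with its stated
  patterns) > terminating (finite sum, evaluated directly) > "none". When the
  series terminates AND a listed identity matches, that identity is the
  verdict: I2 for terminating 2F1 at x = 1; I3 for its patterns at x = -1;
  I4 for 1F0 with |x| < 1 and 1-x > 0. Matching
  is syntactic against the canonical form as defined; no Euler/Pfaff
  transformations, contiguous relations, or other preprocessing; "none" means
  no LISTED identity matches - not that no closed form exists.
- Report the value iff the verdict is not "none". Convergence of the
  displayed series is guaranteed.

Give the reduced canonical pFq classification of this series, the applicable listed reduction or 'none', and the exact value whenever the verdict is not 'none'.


The series (x = 5/2) is 1F2: upper {1/5}, lower {-3/2, -1/4}, prefactor 7. Verdict: none. A 1F2 with upper {1/5} fits none of I1-I6 at x = 5/2; the sum runs forever.

First insight: with t_0 = 7, the two k-th powers (C = 7, x = 5/2) combine into one argument.
Ratio: r(k) = (5/2) * (k+1/5) / [(k-3/2) (k-1/4) (k+1)] - poly over poly, x = (5/2) from leading terms; C = 7 at k = 0.


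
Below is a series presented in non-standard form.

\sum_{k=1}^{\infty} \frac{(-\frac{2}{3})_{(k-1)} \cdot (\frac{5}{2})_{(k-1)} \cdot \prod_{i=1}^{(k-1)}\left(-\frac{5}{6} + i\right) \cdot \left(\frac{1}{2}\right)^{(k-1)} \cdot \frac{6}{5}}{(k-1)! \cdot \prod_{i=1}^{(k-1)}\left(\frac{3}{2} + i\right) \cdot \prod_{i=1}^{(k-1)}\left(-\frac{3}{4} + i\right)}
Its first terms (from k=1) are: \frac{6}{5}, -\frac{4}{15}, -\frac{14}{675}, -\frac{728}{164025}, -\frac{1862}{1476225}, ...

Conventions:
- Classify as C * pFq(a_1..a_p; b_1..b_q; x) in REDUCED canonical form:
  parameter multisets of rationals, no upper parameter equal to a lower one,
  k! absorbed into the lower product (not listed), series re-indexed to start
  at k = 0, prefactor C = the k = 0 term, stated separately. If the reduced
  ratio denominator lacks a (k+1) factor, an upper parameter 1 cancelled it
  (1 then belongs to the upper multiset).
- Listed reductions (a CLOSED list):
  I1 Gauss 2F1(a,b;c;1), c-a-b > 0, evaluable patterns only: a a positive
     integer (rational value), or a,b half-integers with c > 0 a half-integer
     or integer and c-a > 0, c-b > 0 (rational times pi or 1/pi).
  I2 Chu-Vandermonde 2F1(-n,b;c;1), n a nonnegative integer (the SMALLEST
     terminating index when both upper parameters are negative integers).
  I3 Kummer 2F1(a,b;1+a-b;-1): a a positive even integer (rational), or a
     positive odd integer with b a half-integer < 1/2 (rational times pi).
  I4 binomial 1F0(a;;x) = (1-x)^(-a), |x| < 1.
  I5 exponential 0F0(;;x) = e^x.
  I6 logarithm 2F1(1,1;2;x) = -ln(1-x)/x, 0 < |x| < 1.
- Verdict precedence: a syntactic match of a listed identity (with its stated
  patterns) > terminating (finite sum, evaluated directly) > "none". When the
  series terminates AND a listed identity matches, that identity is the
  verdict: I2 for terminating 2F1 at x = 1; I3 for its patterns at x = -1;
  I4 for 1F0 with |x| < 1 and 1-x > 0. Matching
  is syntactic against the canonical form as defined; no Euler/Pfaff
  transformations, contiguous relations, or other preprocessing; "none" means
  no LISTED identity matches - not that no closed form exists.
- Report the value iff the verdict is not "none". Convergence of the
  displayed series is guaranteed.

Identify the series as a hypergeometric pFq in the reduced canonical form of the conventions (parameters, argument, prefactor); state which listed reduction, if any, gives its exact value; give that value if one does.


Structural cue: from the first term \frac{6}{5}: the parameter 5/2 appears in both the upper and lower lists and cancels.
Step ratio: r(k) = \frac{1}{2} * (k-\frac{2}{3}) (k+\frac{1}{6}) / [(k+\frac{1}{4}) (k+1)] - rational; roots negated = parameters, x = \frac{1}{2}, C = \frac{6}{5}.

This is \frac{6}{5} * 2F1(-\frac{2}{3}, \frac{1}{6}; \frac{1}{4}; \frac{1}{2}) in reduced canonical form. Verdict: none (x = \frac{1}{2}): each listed identity misses the multisets {-\frac{2}{3}, \frac{1}{6}} ; {\frac{1}{4}}.


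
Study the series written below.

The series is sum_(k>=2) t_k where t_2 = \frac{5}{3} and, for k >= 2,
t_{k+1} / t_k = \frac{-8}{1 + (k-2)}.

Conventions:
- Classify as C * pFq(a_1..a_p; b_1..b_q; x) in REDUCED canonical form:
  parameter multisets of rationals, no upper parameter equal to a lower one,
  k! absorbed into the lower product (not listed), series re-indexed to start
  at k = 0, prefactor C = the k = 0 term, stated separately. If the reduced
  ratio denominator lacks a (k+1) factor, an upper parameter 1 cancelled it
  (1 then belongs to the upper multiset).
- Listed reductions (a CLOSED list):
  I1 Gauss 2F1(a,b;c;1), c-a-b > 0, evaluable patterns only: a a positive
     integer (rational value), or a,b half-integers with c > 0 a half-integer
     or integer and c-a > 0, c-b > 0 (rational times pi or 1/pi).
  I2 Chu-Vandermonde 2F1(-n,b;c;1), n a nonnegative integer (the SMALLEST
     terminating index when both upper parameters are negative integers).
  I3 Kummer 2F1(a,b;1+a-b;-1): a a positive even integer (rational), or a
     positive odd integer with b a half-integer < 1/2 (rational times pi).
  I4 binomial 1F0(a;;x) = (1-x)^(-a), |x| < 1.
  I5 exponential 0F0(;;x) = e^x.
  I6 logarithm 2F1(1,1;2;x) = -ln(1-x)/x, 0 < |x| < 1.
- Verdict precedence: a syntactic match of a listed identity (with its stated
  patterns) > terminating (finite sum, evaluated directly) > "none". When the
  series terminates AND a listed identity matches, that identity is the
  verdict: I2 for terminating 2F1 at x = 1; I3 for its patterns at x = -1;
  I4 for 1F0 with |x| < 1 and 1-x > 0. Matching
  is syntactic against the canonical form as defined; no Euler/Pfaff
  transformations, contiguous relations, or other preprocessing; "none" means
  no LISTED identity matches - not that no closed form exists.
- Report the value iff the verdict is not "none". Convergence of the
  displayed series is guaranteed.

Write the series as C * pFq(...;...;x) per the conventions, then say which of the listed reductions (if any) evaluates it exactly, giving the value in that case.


x = -8 here; the reduced form reads 0F0, upper {-}, lower {-}, C = \frac{5}{3}. Verdict: the exponential series (I5) matches (the 0F0 exponential series at x = -8). Sum: \frac{5}{3} \cdot e^{-8}.

First insight: t_0 being \frac{5}{3}, the expanded ratio factors over Q; C = 5/3, x = -8, roots give parameters.
Adjacent-term ratio: r(k) = -8 * 1 / [(k+1)] - poly over poly, x = -8 from leading terms; C = \frac{5}{3} at k = 0.


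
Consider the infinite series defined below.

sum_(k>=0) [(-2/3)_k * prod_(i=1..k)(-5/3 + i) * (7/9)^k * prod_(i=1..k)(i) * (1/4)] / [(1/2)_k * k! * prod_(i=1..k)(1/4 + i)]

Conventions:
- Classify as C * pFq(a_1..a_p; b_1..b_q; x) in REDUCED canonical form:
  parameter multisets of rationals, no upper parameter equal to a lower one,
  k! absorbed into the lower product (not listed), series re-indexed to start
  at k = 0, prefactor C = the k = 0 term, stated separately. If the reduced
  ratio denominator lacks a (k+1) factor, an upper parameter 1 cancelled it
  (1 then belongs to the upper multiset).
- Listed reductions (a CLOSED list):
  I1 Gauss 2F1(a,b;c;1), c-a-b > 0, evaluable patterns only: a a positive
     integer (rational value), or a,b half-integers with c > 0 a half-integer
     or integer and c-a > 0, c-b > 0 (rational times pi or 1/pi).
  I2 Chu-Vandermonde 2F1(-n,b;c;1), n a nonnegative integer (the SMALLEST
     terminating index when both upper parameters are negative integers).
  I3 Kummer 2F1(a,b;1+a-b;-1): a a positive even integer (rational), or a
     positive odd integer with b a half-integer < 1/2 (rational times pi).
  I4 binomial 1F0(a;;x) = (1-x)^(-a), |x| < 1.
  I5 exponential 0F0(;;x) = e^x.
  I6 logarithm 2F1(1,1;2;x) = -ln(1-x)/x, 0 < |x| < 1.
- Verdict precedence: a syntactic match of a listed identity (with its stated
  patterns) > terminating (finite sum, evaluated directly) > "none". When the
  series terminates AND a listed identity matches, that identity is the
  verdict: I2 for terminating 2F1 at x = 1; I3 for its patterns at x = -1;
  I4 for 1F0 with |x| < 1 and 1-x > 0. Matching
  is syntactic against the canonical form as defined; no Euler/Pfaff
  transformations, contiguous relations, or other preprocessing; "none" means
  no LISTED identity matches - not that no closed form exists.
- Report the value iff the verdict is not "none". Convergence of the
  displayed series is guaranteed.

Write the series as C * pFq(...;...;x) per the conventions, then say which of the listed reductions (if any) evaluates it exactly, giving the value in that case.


At argument 7/9: a 3F2 with upper {-2/3, -2/3, 1}, lower {1/2, 5/4}, scaled by C = 1/4. Verdict: none here - no I1-I6 shape fits x = 7/9 with lower {1/2, 5/4}.

First insight: with t_0 = 1/4, the running product (prefactor 1/4) telescopes to a rising factorial.
Consecutive-term ratio: r(k) = (7/9) * (k-2/3) (k-2/3) (k+1) / [(k+1/2) (k+5/4) (k+1)] - rational; roots negated = parameters, x = (7/9), C = 1/4.


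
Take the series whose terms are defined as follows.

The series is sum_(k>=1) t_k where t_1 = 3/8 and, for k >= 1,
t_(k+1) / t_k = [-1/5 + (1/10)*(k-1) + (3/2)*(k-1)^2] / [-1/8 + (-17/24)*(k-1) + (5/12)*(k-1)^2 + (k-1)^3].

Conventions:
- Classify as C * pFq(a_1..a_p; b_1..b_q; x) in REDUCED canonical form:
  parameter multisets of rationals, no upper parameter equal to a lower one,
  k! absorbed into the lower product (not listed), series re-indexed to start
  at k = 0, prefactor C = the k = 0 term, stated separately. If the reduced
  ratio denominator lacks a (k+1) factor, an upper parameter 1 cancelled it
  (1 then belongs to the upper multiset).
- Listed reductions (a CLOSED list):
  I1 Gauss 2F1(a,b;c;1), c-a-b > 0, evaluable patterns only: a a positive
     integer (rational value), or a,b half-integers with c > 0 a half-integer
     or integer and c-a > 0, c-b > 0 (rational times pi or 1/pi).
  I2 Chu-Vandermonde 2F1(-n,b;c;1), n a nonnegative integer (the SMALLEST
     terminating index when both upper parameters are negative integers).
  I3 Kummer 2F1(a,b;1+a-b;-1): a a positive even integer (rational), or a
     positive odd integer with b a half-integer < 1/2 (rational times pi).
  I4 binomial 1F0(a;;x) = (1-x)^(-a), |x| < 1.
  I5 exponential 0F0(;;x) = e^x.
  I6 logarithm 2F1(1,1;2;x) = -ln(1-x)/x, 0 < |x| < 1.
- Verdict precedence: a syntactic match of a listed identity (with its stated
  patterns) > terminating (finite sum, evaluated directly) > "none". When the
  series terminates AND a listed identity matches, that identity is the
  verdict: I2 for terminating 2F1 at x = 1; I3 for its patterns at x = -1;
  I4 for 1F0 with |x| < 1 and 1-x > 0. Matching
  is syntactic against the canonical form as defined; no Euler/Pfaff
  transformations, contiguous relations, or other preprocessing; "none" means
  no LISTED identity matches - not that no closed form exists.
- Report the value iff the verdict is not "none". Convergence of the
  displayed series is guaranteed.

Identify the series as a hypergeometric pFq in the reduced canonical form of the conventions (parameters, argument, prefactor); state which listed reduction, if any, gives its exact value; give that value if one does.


At argument 3/2: a 2F2 with upper {-1/3, 2/5}, lower {-3/4, 1/6}, scaled by C = 3/8. Verdict: none (x = 3/2): each listed identity misses the multisets {-1/3, 2/5} ; {-3/4, 1/6}.

First insight: t_0 = 3/8 here, and factor the ratio over Q (prefactor 3/8): negated roots = parameters.
Consecutive-term ratio: r(k) = (3/2) * (k-1/3) (k+2/5) / [(k-3/4) (k+1/6) (k+1)] - rational in k. x = (3/2); t_0 = 3/8; negate the roots.


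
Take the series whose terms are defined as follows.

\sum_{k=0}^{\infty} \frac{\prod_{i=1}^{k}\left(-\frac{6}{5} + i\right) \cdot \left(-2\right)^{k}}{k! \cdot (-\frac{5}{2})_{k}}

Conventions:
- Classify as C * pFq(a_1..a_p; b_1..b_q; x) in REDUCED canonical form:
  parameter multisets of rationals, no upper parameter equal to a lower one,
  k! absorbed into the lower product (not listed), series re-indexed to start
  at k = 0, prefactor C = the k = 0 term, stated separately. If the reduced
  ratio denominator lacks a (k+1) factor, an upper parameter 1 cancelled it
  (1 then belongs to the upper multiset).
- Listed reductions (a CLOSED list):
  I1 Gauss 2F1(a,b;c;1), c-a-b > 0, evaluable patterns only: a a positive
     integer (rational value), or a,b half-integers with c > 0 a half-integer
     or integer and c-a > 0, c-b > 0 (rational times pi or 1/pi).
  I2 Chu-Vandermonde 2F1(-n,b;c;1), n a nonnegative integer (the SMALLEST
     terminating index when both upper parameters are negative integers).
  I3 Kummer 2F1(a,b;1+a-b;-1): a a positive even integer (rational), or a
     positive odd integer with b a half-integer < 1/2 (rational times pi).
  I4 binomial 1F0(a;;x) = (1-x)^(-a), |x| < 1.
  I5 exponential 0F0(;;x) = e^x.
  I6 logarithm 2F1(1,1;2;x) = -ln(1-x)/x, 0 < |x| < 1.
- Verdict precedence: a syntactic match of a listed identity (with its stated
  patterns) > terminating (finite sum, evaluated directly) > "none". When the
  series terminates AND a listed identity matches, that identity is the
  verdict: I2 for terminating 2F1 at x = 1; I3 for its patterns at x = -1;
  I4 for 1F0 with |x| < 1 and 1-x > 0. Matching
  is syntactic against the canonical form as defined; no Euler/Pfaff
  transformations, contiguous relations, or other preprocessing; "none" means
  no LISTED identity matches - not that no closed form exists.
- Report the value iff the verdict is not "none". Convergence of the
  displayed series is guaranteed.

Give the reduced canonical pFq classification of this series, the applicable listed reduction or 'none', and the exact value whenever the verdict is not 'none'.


At argument -2: a 1F1 with upper {-\frac{1}{5}}, lower {-\frac{5}{2}}, scaled by C = 1. Verdict: none. A 1F1 with upper {-\frac{1}{5}} fits none of I1-I6 at x = -2; the sum runs forever.

First insight: with t_0 = 1, the running product (C = 1, x = -2) telescopes to a rising factorial.
Ratio: r(k) = -2 * (k-\frac{1}{5}) / [(k-\frac{5}{2}) (k+1)] - rational; roots negated = parameters, x = -2, C = 1.


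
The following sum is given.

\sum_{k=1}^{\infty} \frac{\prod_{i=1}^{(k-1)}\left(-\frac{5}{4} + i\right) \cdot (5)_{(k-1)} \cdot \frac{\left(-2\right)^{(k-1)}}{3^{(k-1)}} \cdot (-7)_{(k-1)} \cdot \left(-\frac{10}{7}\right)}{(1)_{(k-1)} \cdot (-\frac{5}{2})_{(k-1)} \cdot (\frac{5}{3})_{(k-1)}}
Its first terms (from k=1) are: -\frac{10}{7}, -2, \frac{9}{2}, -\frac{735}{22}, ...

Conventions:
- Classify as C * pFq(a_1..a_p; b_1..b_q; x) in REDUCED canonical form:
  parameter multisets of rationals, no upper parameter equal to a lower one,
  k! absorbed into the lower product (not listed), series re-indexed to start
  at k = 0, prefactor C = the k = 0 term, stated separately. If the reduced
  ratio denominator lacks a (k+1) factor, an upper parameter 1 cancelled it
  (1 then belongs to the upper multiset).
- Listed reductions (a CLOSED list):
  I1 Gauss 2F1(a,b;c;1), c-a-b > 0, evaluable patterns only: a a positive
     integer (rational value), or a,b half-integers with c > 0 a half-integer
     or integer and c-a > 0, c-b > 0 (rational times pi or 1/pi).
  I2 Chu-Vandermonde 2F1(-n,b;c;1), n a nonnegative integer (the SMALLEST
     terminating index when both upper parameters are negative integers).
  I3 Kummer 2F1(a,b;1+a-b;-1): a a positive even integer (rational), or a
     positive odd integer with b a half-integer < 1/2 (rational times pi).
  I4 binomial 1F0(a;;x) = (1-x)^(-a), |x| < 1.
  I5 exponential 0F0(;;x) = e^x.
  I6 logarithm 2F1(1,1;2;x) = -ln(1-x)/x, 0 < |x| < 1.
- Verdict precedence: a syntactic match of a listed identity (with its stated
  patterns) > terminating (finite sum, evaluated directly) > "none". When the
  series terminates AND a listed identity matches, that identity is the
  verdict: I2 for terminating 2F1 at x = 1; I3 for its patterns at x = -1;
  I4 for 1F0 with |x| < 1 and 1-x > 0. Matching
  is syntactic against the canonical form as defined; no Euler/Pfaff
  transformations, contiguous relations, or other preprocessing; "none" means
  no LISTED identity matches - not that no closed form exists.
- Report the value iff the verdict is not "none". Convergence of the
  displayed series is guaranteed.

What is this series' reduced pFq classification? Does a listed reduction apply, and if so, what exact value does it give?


Reduced: x = -\frac{2}{3}, 3F2, upper = {-7, -\frac{1}{4}, 5}, lower = {-\frac{5}{2}, \frac{5}{3}}, C = -\frac{10}{7}. Verdict: terminating. With -7 upstairs the series is a 8-term polynomial sum; evaluated term by term. Value: -\frac{1092390}{1309}.

First insight: t_0 being -\frac{10}{7}, the running product (C = -10/7) telescopes to a rising factorial.
Term ratio: r(k) = -\frac{2}{3} * (k-7) (k-\frac{1}{4}) (k+5) / [(k-\frac{5}{2}) (k+\frac{5}{3}) (k+1)] ; factor over Q: parameters, x = -\frac{2}{3}, and C = -\frac{10}{7}.


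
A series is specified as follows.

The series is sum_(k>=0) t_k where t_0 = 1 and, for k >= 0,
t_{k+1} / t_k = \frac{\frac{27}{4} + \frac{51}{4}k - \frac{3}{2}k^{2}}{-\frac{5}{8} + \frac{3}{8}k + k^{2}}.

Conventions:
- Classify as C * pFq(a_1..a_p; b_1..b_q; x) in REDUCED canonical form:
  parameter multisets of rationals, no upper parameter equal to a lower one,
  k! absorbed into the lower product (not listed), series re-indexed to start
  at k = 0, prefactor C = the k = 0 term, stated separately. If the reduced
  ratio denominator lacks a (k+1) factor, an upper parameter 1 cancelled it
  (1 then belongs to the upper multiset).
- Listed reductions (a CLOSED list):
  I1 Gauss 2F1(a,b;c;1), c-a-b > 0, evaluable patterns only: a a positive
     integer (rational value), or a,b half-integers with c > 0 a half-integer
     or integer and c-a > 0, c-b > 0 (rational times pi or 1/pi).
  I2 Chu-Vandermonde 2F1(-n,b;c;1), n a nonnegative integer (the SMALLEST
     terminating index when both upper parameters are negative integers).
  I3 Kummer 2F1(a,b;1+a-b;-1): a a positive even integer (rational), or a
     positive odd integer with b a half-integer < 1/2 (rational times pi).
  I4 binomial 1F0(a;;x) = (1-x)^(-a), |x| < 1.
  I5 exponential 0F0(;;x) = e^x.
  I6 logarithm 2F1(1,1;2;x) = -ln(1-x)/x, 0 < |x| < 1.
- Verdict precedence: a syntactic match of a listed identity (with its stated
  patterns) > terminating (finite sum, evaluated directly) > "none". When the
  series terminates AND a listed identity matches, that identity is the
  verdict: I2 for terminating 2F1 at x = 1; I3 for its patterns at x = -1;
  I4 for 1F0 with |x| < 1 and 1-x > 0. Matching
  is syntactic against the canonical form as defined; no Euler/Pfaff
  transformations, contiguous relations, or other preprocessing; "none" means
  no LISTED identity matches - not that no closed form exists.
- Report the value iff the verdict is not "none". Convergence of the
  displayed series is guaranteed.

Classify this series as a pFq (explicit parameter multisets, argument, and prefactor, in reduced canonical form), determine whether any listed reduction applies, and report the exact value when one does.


Classification (C = 1): 2F1 with upper {-9, \frac{1}{2}}, lower {-\frac{5}{8}}, argument x = -\frac{3}{2}. Verdict: terminating at k = 9: the factor (-9)_k kills every later term; summing the 10 survivors is exact. Its exact value is -\frac{436186002229}{9013961}.

First insight: t_0 = 1 here, and factor the ratio over Q (C = 1, x = -3/2): negated roots = parameters.
Ratio: r(k) = -\frac{3}{2} * (k-9) (k+\frac{1}{2}) / [(k-\frac{5}{8}) (k+1)] - rational in k. x = -\frac{3}{2}; t_0 = 1; negate the roots.


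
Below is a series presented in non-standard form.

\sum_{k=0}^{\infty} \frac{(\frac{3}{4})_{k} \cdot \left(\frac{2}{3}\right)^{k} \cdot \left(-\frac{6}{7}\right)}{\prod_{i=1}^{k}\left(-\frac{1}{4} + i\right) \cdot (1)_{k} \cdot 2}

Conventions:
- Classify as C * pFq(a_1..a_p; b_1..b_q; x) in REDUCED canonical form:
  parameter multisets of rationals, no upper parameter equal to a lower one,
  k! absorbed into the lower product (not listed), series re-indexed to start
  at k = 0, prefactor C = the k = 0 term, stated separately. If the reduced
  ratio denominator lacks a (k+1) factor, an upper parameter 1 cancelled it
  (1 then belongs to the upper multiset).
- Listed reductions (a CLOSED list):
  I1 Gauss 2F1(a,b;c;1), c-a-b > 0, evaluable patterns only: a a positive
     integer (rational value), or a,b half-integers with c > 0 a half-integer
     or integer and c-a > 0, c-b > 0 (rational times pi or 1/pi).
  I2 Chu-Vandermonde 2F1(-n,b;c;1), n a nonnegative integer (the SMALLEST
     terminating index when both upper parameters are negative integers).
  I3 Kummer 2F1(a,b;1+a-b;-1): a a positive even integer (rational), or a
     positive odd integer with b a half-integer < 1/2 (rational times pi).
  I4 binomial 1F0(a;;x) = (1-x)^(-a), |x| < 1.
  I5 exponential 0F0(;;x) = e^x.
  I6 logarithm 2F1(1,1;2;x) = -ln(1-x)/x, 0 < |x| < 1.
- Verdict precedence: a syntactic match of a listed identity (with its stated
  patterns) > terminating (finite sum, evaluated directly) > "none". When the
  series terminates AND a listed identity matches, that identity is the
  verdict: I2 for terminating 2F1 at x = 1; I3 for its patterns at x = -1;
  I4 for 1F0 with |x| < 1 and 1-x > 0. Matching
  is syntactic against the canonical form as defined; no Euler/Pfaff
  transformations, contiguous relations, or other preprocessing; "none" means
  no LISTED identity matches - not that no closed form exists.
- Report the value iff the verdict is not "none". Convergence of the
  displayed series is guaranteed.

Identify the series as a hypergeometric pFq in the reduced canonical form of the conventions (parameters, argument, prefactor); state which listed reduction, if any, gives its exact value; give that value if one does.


Classification (C = -\frac{3}{7}): 0F0 with upper {-}, lower {-}, argument x = \frac{2}{3}. Verdict (x = \frac{2}{3}): exponential (I5) applies (the 0F0 exponential series at x = \frac{2}{3}). Exact value: \left(-\frac{3}{7}\right) \cdot e^{\frac{2}{3}}.

The tell: t_0 = -\frac{3}{7} here, and the parameter 3/4 appears in both the upper and lower lists and cancels.
Ratio: r(k) = \frac{2}{3} * 1 / [(k+1)] ; factor over Q: parameters, x = \frac{2}{3}, and C = -\frac{3}{7}.


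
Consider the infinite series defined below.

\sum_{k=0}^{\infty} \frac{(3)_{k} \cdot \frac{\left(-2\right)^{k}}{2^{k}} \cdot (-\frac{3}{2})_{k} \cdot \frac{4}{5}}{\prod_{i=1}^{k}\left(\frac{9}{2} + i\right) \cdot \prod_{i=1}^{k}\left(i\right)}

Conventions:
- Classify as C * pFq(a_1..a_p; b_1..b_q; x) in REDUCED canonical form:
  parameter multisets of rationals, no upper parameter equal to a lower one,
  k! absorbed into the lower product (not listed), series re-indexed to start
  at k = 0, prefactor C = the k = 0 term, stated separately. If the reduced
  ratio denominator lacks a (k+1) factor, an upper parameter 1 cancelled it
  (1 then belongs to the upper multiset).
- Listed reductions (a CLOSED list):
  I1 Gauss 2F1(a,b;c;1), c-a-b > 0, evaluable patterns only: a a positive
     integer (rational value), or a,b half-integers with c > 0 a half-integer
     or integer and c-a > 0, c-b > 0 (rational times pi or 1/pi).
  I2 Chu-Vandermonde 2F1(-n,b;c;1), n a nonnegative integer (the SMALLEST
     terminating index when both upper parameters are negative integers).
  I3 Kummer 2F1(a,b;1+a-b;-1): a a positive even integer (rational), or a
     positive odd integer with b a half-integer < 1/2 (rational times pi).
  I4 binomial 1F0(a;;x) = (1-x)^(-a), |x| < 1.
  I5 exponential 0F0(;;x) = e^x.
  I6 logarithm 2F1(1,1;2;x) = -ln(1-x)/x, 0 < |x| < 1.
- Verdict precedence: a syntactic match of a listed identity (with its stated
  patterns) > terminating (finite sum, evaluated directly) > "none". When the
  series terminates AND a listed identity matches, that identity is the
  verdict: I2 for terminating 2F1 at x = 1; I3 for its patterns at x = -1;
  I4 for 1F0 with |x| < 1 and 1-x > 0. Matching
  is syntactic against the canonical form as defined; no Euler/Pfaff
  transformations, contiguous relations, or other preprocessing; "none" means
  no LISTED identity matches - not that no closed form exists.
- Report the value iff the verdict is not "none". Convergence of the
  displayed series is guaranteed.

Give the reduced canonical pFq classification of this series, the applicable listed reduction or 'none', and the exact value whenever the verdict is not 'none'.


At argument -1: a 2F1 with upper {-\frac{3}{2}, 3}, lower {\frac{11}{2}}, scaled by C = \frac{4}{5}. Verdict (x = -1): the Kummer evaluation I3 applies (x = -1; c = \frac{11}{2} equals 1+a-b for upper {-\frac{3}{2}, 3}: listed pattern). Hence: \frac{63}{128} \cdot \pi.

The tell: t_0 being \frac{4}{5}, the two k-th powers (prefactor 4/5) combine into one argument.
Consecutive-term ratio: r(k) = -1 * (k-\frac{3}{2}) (k+3) / [(k+\frac{11}{2}) (k+1)] - rational in k, leading ratio -1; with t_0 = \frac{4}{5}, classification follows.
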